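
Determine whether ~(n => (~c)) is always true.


Build the truth table over {c, n}:
c | n | φ
---------
False | False | False
True | False | False
False | True | False
True | True | True
Counterexample at row 1: with c=False, n=False, the formula is False.

No, it is not a tautology.


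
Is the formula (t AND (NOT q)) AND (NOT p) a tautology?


Build the truth table over {p, q, t}:
p | q | t | φ
-------------
F | F | F | F
T | F | F | F
F | T | F | F
T | T | F | F
F | F | T | T
T | F | T | F
F | T | T | F
T | T | T | F
Counterexample at row 1: with p=F, q=F, t=F, the formula is F.

No, it is not a tautology.


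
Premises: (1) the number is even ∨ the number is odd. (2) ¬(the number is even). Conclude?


Disjunctive syllogism: from (P ∨ Q) and ¬P, infer Q.
One disjunct, 'the number is even', is ruled out; the other must hold.

the number is odd


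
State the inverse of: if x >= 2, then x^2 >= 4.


The inverse of (P → Q) is (¬P → ¬Q). It is equivalent to the converse, not to the original.
Here P = 'x >= 2' and Q = 'x^2 >= 4'.

If not (x >= 2), then not (x^2 >= 4).


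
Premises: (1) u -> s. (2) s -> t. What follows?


Hypothetical syllogism: from (P → Q) and (Q → R), infer (P → R).
Chain the two implications through the shared middle term 's'.

u -> t


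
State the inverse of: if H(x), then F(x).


The inverse of (P → Q) is (¬P → ¬Q). It is equivalent to the converse, not to the original.
Here P = 'H(x)' and Q = 'F(x)'.

If not (H(x)), then not (F(x)).


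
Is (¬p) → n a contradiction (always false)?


Truth table over {n, p}:
n | p | φ
---------
F | F | F
T | F | T
F | T | T
T | T | T
Satisfying assignment at row 2: n=T, p=F gives T.

No, it is not a contradiction.


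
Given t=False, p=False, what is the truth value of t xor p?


Exclusive or is true when exactly one operand is true.
Substitute: t=False, p=False.
False xor False evaluates to False.

False


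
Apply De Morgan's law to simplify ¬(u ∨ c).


De Morgan: the negation of a disjunction is the conjunction of the negations.
Distribute ¬ across ∨, flipping it to ∧, and negate each literal.

(¬u) ∧ (¬c)


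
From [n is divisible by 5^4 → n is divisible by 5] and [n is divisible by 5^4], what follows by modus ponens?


Modus ponens: from (P → Q) and P, infer Q.
P = 'n is divisible by 5^4' is asserted, and P → Q holds, so Q follows.

n is divisible by 5.


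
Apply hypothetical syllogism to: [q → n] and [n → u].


Hypothetical syllogism: from (P → Q) and (Q → R), infer (P → R).
Chain the two implications through the shared middle term 'n'.

q → u


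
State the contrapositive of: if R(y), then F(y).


The contrapositive of (P → Q) is (¬Q → ¬P); it is logically equivalent to the original.
Here P = 'R(y)' and Q = 'F(y)'.

If not (F(y)), then not (R(y)).


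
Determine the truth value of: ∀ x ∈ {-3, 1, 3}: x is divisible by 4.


Evaluate the predicate on each element: -3:F, 1:F, 3:F.
Counterexample x = -3 fails the predicate.

F


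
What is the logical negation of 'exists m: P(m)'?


¬(forall x: φ) = exists x: ¬φ, and ¬(exists x: φ) = forall x: ¬φ.
Apply to the existential statement.

forall m: ~(P(m))


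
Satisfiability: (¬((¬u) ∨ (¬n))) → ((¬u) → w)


Search for a satisfying assignment over {n, u, w}.
Try n=F, u=F, w=F: the formula evaluates to T.
A satisfying assignment exists.

Satisfiable.


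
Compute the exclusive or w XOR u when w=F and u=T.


Exclusive or is true when exactly one operand is true.
Substitute: w=F, u=T.
F XOR T evaluates to T.

T


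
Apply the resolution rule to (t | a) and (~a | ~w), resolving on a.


The clauses contain complementary literals a and ~a.
Resolution eliminates this pair and disjoins the remaining literals (merging duplicates).

(t | ~w)


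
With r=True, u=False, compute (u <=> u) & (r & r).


Substitute r=True, u=False:
u <=> u = False <=> False = True
r & r = True & True = True
(u <=> u) & (r & r) = True & True = True

True


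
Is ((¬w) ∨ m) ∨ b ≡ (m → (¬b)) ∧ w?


Compare truth tables:
b | m | w | φ | ψ
-----------------
F | F | F | T | F
T | F | F | T | F
F | T | F | T | F
T | T | F | T | F
F | F | T | F | T
T | F | T | T | T
F | T | T | T | T
T | T | T | T | F
They differ at row 1 (b=F, m=F, w=F): φ=T but ψ=F.

No, they are not logically equivalent.


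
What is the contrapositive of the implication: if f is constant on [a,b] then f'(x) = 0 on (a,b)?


The contrapositive of (P → Q) is (¬Q → ¬P); it is logically equivalent to the original.
Here P = 'f is constant on [a,b]' and Q = 'f'(x) = 0 on (a,b)'.

If not (f'(x) = 0 on (a,b)), then not (f is constant on [a,b]).


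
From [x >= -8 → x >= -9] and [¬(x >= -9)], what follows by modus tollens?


Modus tollens: from (P → Q) and ¬Q, infer ¬P.
Q = 'x >= -9' is denied; since P → Q, P must also fail.

Not (x >= -8).


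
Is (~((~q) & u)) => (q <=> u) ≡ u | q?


Compare truth tables:
q | u | φ | ψ
-------------
False | False | True | False
True | False | False | True
False | True | True | True
True | True | True | True
They differ at row 1 (q=False, u=False): φ=True but ψ=False.

No, they are not logically equivalent.


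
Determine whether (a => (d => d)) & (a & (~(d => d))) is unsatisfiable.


Truth table over {a, d}:
a | d | φ
---------
False | False | False
True | False | False
False | True | False
True | True | False
Every row is false.

Yes, it is a contradiction.


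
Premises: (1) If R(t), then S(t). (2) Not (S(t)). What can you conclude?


Modus tollens: from (P → Q) and ¬Q, infer ¬P.
Q = 'S(t)' is denied; since P → Q, P must also fail.

Not (R(t)).


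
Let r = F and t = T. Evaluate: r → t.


Implication is false only when antecedent is true and consequent is false.
Substitute: r=F, t=T.
F → T evaluates to T.

T


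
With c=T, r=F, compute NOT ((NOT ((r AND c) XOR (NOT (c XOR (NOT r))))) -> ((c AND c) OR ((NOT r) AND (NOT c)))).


Substitute c=T, r=F:
… (earlier sub-steps elided)
NOT (c XOR (NOT r)) = T
(r AND c) XOR (NOT (c XOR (NOT r))) = F XOR T = T
NOT ((r AND c) XOR (NOT (c XOR (NOT r)))) = F
c AND c = T AND T = T
NOT r = T
NOT c = F
(NOT r) AND (NOT c) = T AND F = F
(c AND c) OR ((NOT r) AND (NOT c)) = T OR F = T
(NOT ((r AND c) XOR (NOT (c XOR (NOT r))))) -> ((c AND c) OR ((NOT r) AND (NOT c))) = F -> T = T
NOT ((NOT ((r AND c) XOR (NOT (c XOR (NOT r))))) -> ((c AND c) OR ((NOT r) AND (NOT c)))) = F

F


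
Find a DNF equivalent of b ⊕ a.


Step 1: b ⊕ a is true exactly when they disagree: (b ∧ ¬a) ∨ (¬b ∧ a).

(b ∧ (¬a)) ∨ ((¬b) ∧ a)


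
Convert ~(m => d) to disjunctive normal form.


Step 1: Rewrite implication then negate: ¬(¬m ∨ d) = m ∧ ¬d.

m & (~d)


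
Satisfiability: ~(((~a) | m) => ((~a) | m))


Check all 4 assignments over {a, m}:
a | m | φ
---------
False | False | False
True | False | False
False | True | False
True | True | False
No assignment makes the formula true.

Unsatisfiable.


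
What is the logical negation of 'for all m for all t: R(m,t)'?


Negation flips each quantifier (∀↔∃) and negates the inner predicate.
¬(for all m for all t: φ) = there exists m there exists t: ¬φ.

there exists m there exists t: NOT(R(m,t))


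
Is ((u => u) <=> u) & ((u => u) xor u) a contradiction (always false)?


Truth table over {u}:
u | φ
-----
False | False
True | False
Every row is false.

Yes, it is a contradiction.


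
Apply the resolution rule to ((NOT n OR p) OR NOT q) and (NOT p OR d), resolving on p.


The clauses contain complementary literals p and NOTp.
Resolution eliminates this pair and disjoins the remaining literals (merging duplicates).

((NOT n OR NOT q) OR d)


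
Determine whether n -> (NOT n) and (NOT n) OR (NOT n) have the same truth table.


Compare truth tables:
n | φ | ψ
---------
F | T | T
T | F | F
The columns φ and ψ agree on every row.

Yes, they are logically equivalent.


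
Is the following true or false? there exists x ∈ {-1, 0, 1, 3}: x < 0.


Evaluate the predicate on each element: -1:T, 0:F, 1:F, 3:F.
Witness x = -1 satisfies the predicate.

T


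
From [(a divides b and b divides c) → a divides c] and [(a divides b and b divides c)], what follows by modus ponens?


Modus ponens: from (P → Q) and P, infer Q.
P = '(a divides b and b divides c)' is asserted, and P → Q holds, so Q follows.

a divides c.


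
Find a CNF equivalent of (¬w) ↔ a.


Step 1: Rewrite (¬w) ↔ a as ((¬w) → a) ∧ (a → (¬w)).
Step 2: Rewrite each implication as a disjunction.
Step 3: Eliminate any double negations (¬¬X = X).

(w ∨ a) ∧ ((¬a) ∨ (¬w))


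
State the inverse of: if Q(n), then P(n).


The inverse of (P → Q) is (¬P → ¬Q). It is equivalent to the converse, not to the original.
Here P = 'Q(n)' and Q = 'P(n)'.

If not (Q(n)), then not (P(n)).


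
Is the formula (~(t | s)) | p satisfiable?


Search for a satisfying assignment over {p, s, t}.
Try p=False, s=False, t=False: the formula evaluates to True.
A satisfying assignment exists.

Satisfiable.


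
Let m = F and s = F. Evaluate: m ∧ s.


Conjunction is true only when both operands are true.
Substitute: m=F, s=F.
F ∧ F evaluates to F.

F


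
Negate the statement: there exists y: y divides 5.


¬(for all x: φ) = there exists x: ¬φ, and ¬(there exists x: φ) = for all x: ¬φ.
Apply to the existential statement.

for all y: NOT(y divides 5)


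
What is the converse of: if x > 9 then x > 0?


The converse of (P → Q) is (Q → P). It is not in general equivalent to the original.
Here P = 'x > 9' and Q = 'x > 0'.

If x > 0, then x > 9.


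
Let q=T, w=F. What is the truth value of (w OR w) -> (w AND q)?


Substitute q=T, w=F:
w OR w = F OR F = F
w AND q = F AND T = F
(w OR w) -> (w AND q) = F -> F = T

T


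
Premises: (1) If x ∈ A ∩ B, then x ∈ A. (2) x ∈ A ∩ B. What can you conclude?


Modus ponens: from (P → Q) and P, infer Q.
P = 'x ∈ A ∩ B' is asserted, and P → Q holds, so Q follows.

x ∈ A.


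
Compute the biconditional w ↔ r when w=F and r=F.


Biconditional is true when both operands have the same truth value.
Substitute: w=F, r=F.
F ↔ F evaluates to T.

T


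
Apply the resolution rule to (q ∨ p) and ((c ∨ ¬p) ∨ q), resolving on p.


The clauses contain complementary literals p and ¬p.
Resolution eliminates this pair and disjoins the remaining literals (merging duplicates).

(q ∨ c)


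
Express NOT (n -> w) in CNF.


Step 1: Rewrite n → w as ¬n ∨ w.
Step 2: Negate: ¬(¬n ∨ w) = n ∧ ¬w (De Morgan + double negation).

n AND (NOT w)


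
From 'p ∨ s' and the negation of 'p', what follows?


Disjunctive syllogism: from (P ∨ Q) and ¬P, infer Q.
One disjunct, 'p', is ruled out; the other must hold.

s


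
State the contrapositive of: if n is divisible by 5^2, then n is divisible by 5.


The contrapositive of (P → Q) is (¬Q → ¬P); it is logically equivalent to the original.
Here P = 'n is divisible by 5^2' and Q = 'n is divisible by 5'.

If not (n is divisible by 5), then not (n is divisible by 5^2).


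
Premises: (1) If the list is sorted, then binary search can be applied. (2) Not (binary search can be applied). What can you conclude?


Modus tollens: from (P → Q) and ¬Q, infer ¬P.
Q = 'binary search can be applied' is denied; since P → Q, P must also fail.

Not (the list is sorted).


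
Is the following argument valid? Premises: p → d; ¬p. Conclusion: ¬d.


This is denying the antecedent (fallacy). There exist truth assignments where the premises are all true but the conclusion is false.

Invalid.


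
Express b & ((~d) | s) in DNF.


Step 1: Distribute ∧ over ∨: b ∧ ((¬d) ∨ s) = (b ∧ (¬d)) ∨ (b ∧ s).

(b & (~d)) | (b & s)


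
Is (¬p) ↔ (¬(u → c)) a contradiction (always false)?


Truth table over {c, p, u}:
c | p | u | φ
-------------
F | F | F | F
T | F | F | F
F | T | F | T
T | T | F | T
F | F | T | T
T | F | T | F
F | T | T | F
T | T | T | T
Satisfying assignment at row 3: c=F, p=T, u=F gives T.

No, it is not a contradiction.


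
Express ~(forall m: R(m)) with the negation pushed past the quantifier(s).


¬(forall x: φ) = exists x: ¬φ, and ¬(exists x: φ) = forall x: ¬φ.
Apply to the universal statement.

exists m: ~(R(m))


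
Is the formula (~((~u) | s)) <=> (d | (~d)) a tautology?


Build the truth table over {d, s, u}:
d | s | u | φ
-------------
False | False | False | False
True | False | False | False
False | True | False | False
True | True | False | False
False | False | True | True
True | False | True | True
False | True | True | False
True | True | True | False
Counterexample at row 1: with d=False, s=False, u=False, the formula is False.

No, it is not a tautology.


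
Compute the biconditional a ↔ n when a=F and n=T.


Biconditional is true when both operands have the same truth value.
Substitute: a=F, n=T.
F ↔ T evaluates to F.

F


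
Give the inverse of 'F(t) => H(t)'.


The inverse of (P → Q) is (¬P → ¬Q). It is equivalent to the converse, not to the original.
Here P = 'F(t)' and Q = 'H(t)'.

If not (F(t)), then not (H(t)).


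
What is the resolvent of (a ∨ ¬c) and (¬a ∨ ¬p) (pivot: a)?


The clauses contain complementary literals a and ¬a.
Resolution eliminates this pair and disjoins the remaining literals (merging duplicates).

(¬c ∨ ¬p)


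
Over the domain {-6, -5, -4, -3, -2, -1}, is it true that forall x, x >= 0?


Evaluate the predicate on each element: -6:False, -5:False, -4:False, -3:False, -2:False, -1:False.
Counterexample x = -6 fails the predicate.

False


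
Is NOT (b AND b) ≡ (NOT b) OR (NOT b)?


Compare truth tables:
b | φ | ψ
---------
F | T | T
T | F | F
The columns φ and ψ agree on every row.

Yes, they are logically equivalent.


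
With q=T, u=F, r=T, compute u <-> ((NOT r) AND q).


Substitute q=T, u=F, r=T:
NOT r = F
(NOT r) AND q = F AND T = F
u <-> ((NOT r) AND q) = F <-> F = T

T


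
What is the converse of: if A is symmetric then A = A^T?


The converse of (P → Q) is (Q → P). It is not in general equivalent to the original.
Here P = 'A is symmetric' and Q = 'A = A^T'.

If A = A^T, then A is symmetric.


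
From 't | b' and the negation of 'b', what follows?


Disjunctive syllogism: from (P ∨ Q) and ¬P, infer Q.
One disjunct, 'b', is ruled out; the other must hold.

t


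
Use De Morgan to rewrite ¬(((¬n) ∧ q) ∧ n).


De Morgan: the negation of a conjunction is the disjunction of the negations.
Distribute ¬ across ∧, flipping it to ∨, and negate each literal.

(n ∨ (¬q)) ∨ (¬n)


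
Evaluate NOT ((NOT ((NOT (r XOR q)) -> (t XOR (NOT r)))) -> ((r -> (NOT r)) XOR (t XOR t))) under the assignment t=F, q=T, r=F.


Substitute t=F, q=T, r=F:
… (earlier sub-steps elided)
NOT r = T
t XOR (NOT r) = F XOR T = T
(NOT (r XOR q)) -> (t XOR (NOT r)) = F -> T = T
NOT ((NOT (r XOR q)) -> (t XOR (NOT r))) = F
NOT r = T
r -> (NOT r) = F -> T = T
t XOR t = F XOR F = F
(r -> (NOT r)) XOR (t XOR t) = T XOR F = T
(NOT ((NOT (r XOR q)) -> (t XOR (NOT r)))) -> ((r -> (NOT r)) XOR (t XOR t)) = F -> T = T
NOT ((NOT ((NOT (r XOR q)) -> (t XOR (NOT r)))) -> ((r -> (NOT r)) XOR (t XOR t))) = F

F


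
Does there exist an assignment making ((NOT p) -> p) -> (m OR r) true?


Search for a satisfying assignment over {m, p, r}.
Try m=F, p=F, r=F: the formula evaluates to T.
A satisfying assignment exists.

Satisfiable.


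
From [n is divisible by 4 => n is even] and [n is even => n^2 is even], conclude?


Hypothetical syllogism: from (P → Q) and (Q → R), infer (P → R).
Chain the two implications through the shared middle term 'n is even'.

n is divisible by 4 => n^2 is even


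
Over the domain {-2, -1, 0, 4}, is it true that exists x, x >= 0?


Evaluate the predicate on each element: -2:False, -1:False, 0:True, 4:True.
Witness x = 0 satisfies the predicate.

True


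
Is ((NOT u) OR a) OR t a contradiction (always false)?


Truth table over {a, t, u}:
a | t | u | φ
-------------
F | F | F | T
T | F | F | T
F | T | F | T
T | T | F | T
F | F | T | F
T | F | T | T
F | T | T | T
T | T | T | T
Satisfying assignment at row 1: a=F, t=F, u=F gives T.

No, it is not a contradiction.


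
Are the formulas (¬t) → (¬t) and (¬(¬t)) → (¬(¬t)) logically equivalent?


Compare truth tables:
t | φ | ψ
---------
F | T | T
T | T | T
The columns φ and ψ agree on every row.

Yes, they are logically equivalent.


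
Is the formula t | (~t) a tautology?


Build the truth table over {t}:
t | φ
-----
False | True
True | True
Every row evaluates to true.

Yes, it is a tautology.


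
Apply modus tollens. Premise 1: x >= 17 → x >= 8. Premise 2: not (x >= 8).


Modus tollens: from (P → Q) and ¬Q, infer ¬P.
Q = 'x >= 8' is denied; since P → Q, P must also fail.

Not (x >= 17).


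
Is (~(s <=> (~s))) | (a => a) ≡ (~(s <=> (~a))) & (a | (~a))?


Compare truth tables:
a | s | φ | ψ
-------------
False | False | True | True
True | False | True | False
False | True | True | False
True | True | True | True
They differ at row 2 (a=True, s=False): φ=True but ψ=False.

No, they are not logically equivalent.


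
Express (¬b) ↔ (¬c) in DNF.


Step 1: (¬b) ↔ (¬c) is true exactly when both agree: ((¬b) ∧ (¬c)) ∨ (¬(¬b) ∧ ¬(¬c)).
Step 2: Eliminate any double negations (¬¬X = X).

((¬b) ∧ (¬c)) ∨ (b ∧ c)


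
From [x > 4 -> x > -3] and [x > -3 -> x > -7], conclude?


Hypothetical syllogism: from (P → Q) and (Q → R), infer (P → R).
Chain the two implications through the shared middle term 'x > -3'.

x > 4 -> x > -7


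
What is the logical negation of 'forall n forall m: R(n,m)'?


Negation flips each quantifier (∀↔∃) and negates the inner predicate.
¬(forall n forall m: φ) = exists n exists m: ¬φ.

exists n exists m: ~(R(n,m))


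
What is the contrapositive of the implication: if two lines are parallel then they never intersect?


The contrapositive of (P → Q) is (¬Q → ¬P); it is logically equivalent to the original.
Here P = 'two lines are parallel' and Q = 'they never intersect'.

If not (they never intersect), then not (two lines are parallel).


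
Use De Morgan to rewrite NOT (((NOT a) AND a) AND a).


De Morgan: the negation of a conjunction is the disjunction of the negations.
Distribute NOT across AND, flipping it to OR, and negate each literal.

(a OR (NOT a)) OR (NOT a)


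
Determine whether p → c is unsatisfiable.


Truth table over {c, p}:
c | p | φ
---------
F | F | T
T | F | T
F | T | F
T | T | T
Satisfying assignment at row 1: c=F, p=F gives T.

No, it is not a contradiction.


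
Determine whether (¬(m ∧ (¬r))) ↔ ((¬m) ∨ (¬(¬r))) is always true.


Build the truth table over {m, r}:
m | r | φ
---------
F | F | T
T | F | T
F | T | T
T | T | T
Every row evaluates to true.

Yes, it is a tautology.


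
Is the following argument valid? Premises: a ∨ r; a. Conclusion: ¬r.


This is affirming a disjunct (fallacy). There exist truth assignments where the premises are all true but the conclusion is false.

Invalid.


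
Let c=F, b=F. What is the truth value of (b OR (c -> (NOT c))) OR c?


Substitute c=F, b=F:
NOT c = T
c -> (NOT c) = F -> T = T
b OR (c -> (NOT c)) = F OR T = T
(b OR (c -> (NOT c))) OR c = T OR F = T

T


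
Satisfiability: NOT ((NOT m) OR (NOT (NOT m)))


Check all 2 assignments over {m}:
m | φ
-----
F | F
T | F
No assignment makes the formula true.

Unsatisfiable.


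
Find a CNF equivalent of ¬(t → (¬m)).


Step 1: Rewrite t → (¬m) as ¬t ∨ (¬m).
Step 2: Negate: ¬(¬t ∨ (¬m)) = t ∧ ¬(¬m) (De Morgan + double negation).
Step 3: Eliminate any double negations (¬¬X = X).

t ∧ m


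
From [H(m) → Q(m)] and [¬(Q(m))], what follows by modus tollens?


Modus tollens: from (P → Q) and ¬Q, infer ¬P.
Q = 'Q(m)' is denied; since P → Q, P must also fail.

Not (H(m)).


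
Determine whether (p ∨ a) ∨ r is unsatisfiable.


Truth table over {a, p, r}:
a | p | r | φ
-------------
F | F | F | F
T | F | F | T
F | T | F | T
T | T | F | T
F | F | T | T
T | F | T | T
F | T | T | T
T | T | T | T
Satisfying assignment at row 2: a=T, p=F, r=F gives T.

No, it is not a contradiction.


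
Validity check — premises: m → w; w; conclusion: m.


This is affirming the consequent (fallacy). There exist truth assignments where the premises are all true but the conclusion is false.

Invalid.


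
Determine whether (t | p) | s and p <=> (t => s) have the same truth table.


Compare truth tables:
p | s | t | φ | ψ
-----------------
False | False | False | False | False
True | False | False | True | True
False | True | False | True | False
True | True | False | True | True
False | False | True | True | True
True | False | True | True | False
False | True | True | True | False
True | True | True | True | True
They differ at row 3 (p=False, s=True, t=False): φ=True but ψ=False.

No, they are not logically equivalent.


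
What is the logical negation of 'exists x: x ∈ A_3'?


¬(forall x: φ) = exists x: ¬φ, and ¬(exists x: φ) = forall x: ¬φ.
Apply to the existential statement.

forall x: ~(x ∈ A_3)


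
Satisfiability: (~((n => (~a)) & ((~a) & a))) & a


Search for a satisfying assignment over {a, n}.
Try a=True, n=False: the formula evaluates to True.
A satisfying assignment exists.

Satisfiable.


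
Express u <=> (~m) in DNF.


Step 1: u ↔ (¬m) is true exactly when both agree: (u ∧ (¬m)) ∨ (¬u ∧ ¬(¬m)).
Step 2: Eliminate any double negations (¬¬X = X).

(u & (~m)) | ((~u) & m)


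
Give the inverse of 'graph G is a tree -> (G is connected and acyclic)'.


The inverse of (P → Q) is (¬P → ¬Q). It is equivalent to the converse, not to the original.
Here P = 'graph G is a tree' and Q = '(G is connected and acyclic)'.

If not (graph G is a tree), then not ((G is connected and acyclic)).


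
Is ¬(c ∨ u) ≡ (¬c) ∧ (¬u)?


Compare truth tables:
c | u | φ | ψ
-------------
F | F | T | T
T | F | F | F
F | T | F | F
T | T | F | F
The columns φ and ψ agree on every row.

Yes, they are logically equivalent.


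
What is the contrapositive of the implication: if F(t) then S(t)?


The contrapositive of (P → Q) is (¬Q → ¬P); it is logically equivalent to the original.
Here P = 'F(t)' and Q = 'S(t)'.

If not (S(t)), then not (F(t)).


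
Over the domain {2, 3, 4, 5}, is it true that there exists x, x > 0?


Evaluate the predicate on each element: 2:T, 3:T, 4:T, 5:T.
Witness x = 2 satisfies the predicate.

T


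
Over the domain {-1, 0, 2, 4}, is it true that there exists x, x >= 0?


Evaluate the predicate on each element: -1:F, 0:T, 2:T, 4:T.
Witness x = 0 satisfies the predicate.

T


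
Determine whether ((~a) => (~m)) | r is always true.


Build the truth table over {a, m, r}:
a | m | r | φ
-------------
False | False | False | True
True | False | False | True
False | True | False | False
True | True | False | True
False | False | True | True
True | False | True | True
False | True | True | True
True | True | True | True
Counterexample at row 3: with a=False, m=True, r=False, the formula is False.

No, it is not a tautology.


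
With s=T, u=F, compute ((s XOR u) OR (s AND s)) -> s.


Substitute s=T, u=F:
s XOR u = T XOR F = T
s AND s = T AND T = T
(s XOR u) OR (s AND s) = T OR T = T
((s XOR u) OR (s AND s)) -> s = T -> T = T

T


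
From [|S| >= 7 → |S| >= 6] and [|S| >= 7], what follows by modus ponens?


Modus ponens: from (P → Q) and P, infer Q.
P = '|S| >= 7' is asserted, and P → Q holds, so Q follows.

|S| >= 6.


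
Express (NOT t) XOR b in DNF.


Step 1: (¬t) ⊕ b is true exactly when they disagree: ((¬t) ∧ ¬b) ∨ (¬(¬t) ∧ b).
Step 2: Eliminate any double negations (¬¬X = X).

((NOT t) AND (NOT b)) OR (t AND b)


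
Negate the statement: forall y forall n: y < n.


Negation flips each quantifier (∀↔∃) and negates the inner predicate.
¬(forall y forall n: φ) = exists y exists n: ¬φ.

exists y exists n: ~(y < n)


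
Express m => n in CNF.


Step 1: Rewrite m → n as ¬m ∨ n.

(~m) | n


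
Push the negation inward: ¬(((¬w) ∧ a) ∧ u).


De Morgan: the negation of a conjunction is the disjunction of the negations.
Distribute ¬ across ∧, flipping it to ∨, and negate each literal.

(w ∨ (¬a)) ∨ (¬u)


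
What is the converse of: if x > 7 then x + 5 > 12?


The converse of (P → Q) is (Q → P). It is not in general equivalent to the original.
Here P = 'x > 7' and Q = 'x + 5 > 12'.

If x + 5 > 12, then x > 7.


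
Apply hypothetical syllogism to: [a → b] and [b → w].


Hypothetical syllogism: from (P → Q) and (Q → R), infer (P → R).
Chain the two implications through the shared middle term 'b'.

a → w


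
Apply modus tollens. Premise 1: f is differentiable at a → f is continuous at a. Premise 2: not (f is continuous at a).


Modus tollens: from (P → Q) and ¬Q, infer ¬P.
Q = 'f is continuous at a' is denied; since P → Q, P must also fail.

Not (f is differentiable at a).


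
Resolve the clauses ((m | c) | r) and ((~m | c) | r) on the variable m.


The clauses contain complementary literals m and ~m.
Resolution eliminates this pair and disjoins the remaining literals (merging duplicates).

(c | r)


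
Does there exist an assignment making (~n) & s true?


Search for a satisfying assignment over {n, s}.
Try n=False, s=True: the formula evaluates to True.
A satisfying assignment exists.

Satisfiable.


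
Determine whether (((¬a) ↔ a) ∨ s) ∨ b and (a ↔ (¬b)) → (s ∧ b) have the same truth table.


Compare truth tables:
a | b | s | φ | ψ
-----------------
F | F | F | F | T
T | F | F | F | F
F | T | F | T | F
T | T | F | T | T
F | F | T | T | T
T | F | T | T | F
F | T | T | T | T
T | T | T | T | T
They differ at row 1 (a=F, b=F, s=F): φ=F but ψ=T.

No, they are not logically equivalent.


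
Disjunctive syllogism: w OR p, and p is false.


Disjunctive syllogism: from (P ∨ Q) and ¬P, infer Q.
One disjunct, 'p', is ruled out; the other must hold.

w


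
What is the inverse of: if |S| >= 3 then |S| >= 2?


The inverse of (P → Q) is (¬P → ¬Q). It is equivalent to the converse, not to the original.
Here P = '|S| >= 3' and Q = '|S| >= 2'.

If not (|S| >= 3), then not (|S| >= 2).


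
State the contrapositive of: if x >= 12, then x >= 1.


The contrapositive of (P → Q) is (¬Q → ¬P); it is logically equivalent to the original.
Here P = 'x >= 12' and Q = 'x >= 1'.

If not (x >= 1), then not (x >= 12).


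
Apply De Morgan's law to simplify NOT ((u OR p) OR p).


De Morgan: the negation of a disjunction is the conjunction of the negations.
Distribute NOT across OR, flipping it to AND, and negate each literal.

((NOT u) AND (NOT p)) AND (NOT p)


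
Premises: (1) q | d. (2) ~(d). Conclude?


Disjunctive syllogism: from (P ∨ Q) and ¬P, infer Q.
One disjunct, 'd', is ruled out; the other must hold.

q


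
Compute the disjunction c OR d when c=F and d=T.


Disjunction is false only when both operands are false.
Substitute: c=F, d=T.
F OR T evaluates to T.

T


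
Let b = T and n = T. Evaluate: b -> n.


Implication is false only when antecedent is true and consequent is false.
Substitute: b=T, n=T.
T -> T evaluates to T.

T


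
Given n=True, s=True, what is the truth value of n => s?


Implication is false only when antecedent is true and consequent is false.
Substitute: n=True, s=True.
True => True evaluates to True.

True


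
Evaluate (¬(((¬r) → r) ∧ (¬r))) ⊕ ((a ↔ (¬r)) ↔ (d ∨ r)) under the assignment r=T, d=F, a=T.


Substitute r=T, d=F, a=T:
¬r = F
(¬r) → r = F → T = T
¬r = F
((¬r) → r) ∧ (¬r) = T ∧ F = F
¬(((¬r) → r) ∧ (¬r)) = T
¬r = F
a ↔ (¬r) = T ↔ F = F
d ∨ r = F ∨ T = T
(a ↔ (¬r)) ↔ (d ∨ r) = F ↔ T = F
(¬(((¬r) → r) ∧ (¬r))) ⊕ ((a ↔ (¬r)) ↔ (d ∨ r)) = T ⊕ F = T

T


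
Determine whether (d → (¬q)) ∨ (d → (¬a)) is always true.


Build the truth table over {a, d, q}:
a | d | q | φ
-------------
F | F | F | T
T | F | F | T
F | T | F | T
T | T | F | T
F | F | T | T
T | F | T | T
F | T | T | T
T | T | T | F
Counterexample at row 8: with a=T, d=T, q=T, the formula is F.

No, it is not a tautology.


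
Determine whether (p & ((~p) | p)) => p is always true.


Build the truth table over {p}:
p | φ
-----
False | True
True | True
Every row evaluates to true.

Yes, it is a tautology.


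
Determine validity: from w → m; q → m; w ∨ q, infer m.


This matches the form of proof by cases: the conclusion follows in every model of the premises.

Valid.


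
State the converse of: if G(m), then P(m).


The converse of (P → Q) is (Q → P). It is not in general equivalent to the original.
Here P = 'G(m)' and Q = 'P(m)'.

If P(m), then G(m).


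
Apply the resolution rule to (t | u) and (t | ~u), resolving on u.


The clauses contain complementary literals u and ~u.
Resolution eliminates this pair and disjoins the remaining literals (merging duplicates).

t


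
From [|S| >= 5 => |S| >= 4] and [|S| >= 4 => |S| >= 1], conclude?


Hypothetical syllogism: from (P → Q) and (Q → R), infer (P → R).
Chain the two implications through the shared middle term '|S| >= 4'.

|S| >= 5 => |S| >= 1


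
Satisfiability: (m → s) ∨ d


Search for a satisfying assignment over {d, m, s}.
Try d=F, m=F, s=F: the formula evaluates to T.
A satisfying assignment exists.

Satisfiable.


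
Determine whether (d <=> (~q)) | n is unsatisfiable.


Truth table over {d, n, q}:
d | n | q | φ
-------------
False | False | False | False
True | False | False | True
False | True | False | True
True | True | False | True
False | False | True | True
True | False | True | False
False | True | True | True
True | True | True | True
Satisfying assignment at row 2: d=True, n=False, q=False gives True.

No, it is not a contradiction.


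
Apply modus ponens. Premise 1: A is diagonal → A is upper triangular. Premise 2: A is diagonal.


Modus ponens: from (P → Q) and P, infer Q.
P = 'A is diagonal' is asserted, and P → Q holds, so Q follows.

A is upper triangular.


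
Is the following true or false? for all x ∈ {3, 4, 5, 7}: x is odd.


Evaluate the predicate on each element: 3:T, 4:F, 5:T, 7:T.
Counterexample x = 4 fails the predicate.

F


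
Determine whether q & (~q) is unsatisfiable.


Truth table over {q}:
q | φ
-----
False | False
True | False
Every row is false.

Yes, it is a contradiction.


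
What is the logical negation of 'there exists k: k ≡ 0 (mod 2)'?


¬(for all x: φ) = there exists x: ¬φ, and ¬(there exists x: φ) = for all x: ¬φ.
Apply to the existential statement.

for all k: NOT(k ≡ 0 (mod 2))


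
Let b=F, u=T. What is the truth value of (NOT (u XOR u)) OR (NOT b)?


Substitute b=F, u=T:
u XOR u = T XOR T = F
NOT (u XOR u) = T
NOT b = T
(NOT (u XOR u)) OR (NOT b) = T OR T = T

T


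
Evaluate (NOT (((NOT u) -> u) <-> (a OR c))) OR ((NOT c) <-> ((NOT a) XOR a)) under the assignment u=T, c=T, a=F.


Substitute u=T, c=T, a=F:
NOT u = F
(NOT u) -> u = F -> T = T
a OR c = F OR T = T
((NOT u) -> u) <-> (a OR c) = T <-> T = T
NOT (((NOT u) -> u) <-> (a OR c)) = F
NOT c = F
NOT a = T
(NOT a) XOR a = T XOR F = T
(NOT c) <-> ((NOT a) XOR a) = F <-> T = F
(NOT (((NOT u) -> u) <-> (a OR c))) OR ((NOT c) <-> ((NOT a) XOR a)) = F OR F = F

F


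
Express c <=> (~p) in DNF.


Step 1: c ↔ (¬p) is true exactly when both agree: (c ∧ (¬p)) ∨ (¬c ∧ ¬(¬p)).
Step 2: Eliminate any double negations (¬¬X = X).

(c & (~p)) | ((~c) & p)


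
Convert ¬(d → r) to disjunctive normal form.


Step 1: Rewrite implication then negate: ¬(¬d ∨ r) = d ∧ ¬r.

d ∧ (¬r)


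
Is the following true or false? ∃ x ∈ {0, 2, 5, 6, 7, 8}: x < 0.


Evaluate the predicate on each element: 0:F, 2:F, 5:F, 6:F, 7:F, 8:F.
No element satisfies the predicate.

F


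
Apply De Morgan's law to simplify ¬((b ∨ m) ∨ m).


De Morgan: the negation of a disjunction is the conjunction of the negations.
Distribute ¬ across ∨, flipping it to ∧, and negate each literal.

((¬b) ∧ (¬m)) ∧ (¬m)


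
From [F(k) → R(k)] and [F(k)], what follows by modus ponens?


Modus ponens: from (P → Q) and P, infer Q.
P = 'F(k)' is asserted, and P → Q holds, so Q follows.

R(k).


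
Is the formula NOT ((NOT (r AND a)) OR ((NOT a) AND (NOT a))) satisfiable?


Search for a satisfying assignment over {a, r}.
Try a=T, r=T: the formula evaluates to T.
A satisfying assignment exists.

Satisfiable.


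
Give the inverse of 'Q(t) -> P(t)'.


The inverse of (P → Q) is (¬P → ¬Q). It is equivalent to the converse, not to the original.
Here P = 'Q(t)' and Q = 'P(t)'.

If not (Q(t)), then not (P(t)).


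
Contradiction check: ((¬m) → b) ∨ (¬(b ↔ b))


Truth table over {b, m}:
b | m | φ
---------
F | F | F
T | F | T
F | T | T
T | T | T
Satisfying assignment at row 2: b=T, m=F gives T.

No, it is not a contradiction.


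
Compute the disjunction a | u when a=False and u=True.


Disjunction is false only when both operands are false.
Substitute: a=False, u=True.
False | True evaluates to True.

True


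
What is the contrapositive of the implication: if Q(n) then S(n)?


The contrapositive of (P → Q) is (¬Q → ¬P); it is logically equivalent to the original.
Here P = 'Q(n)' and Q = 'S(n)'.

If not (S(n)), then not (Q(n)).


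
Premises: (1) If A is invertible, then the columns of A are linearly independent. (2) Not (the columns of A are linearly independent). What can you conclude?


Modus tollens: from (P → Q) and ¬Q, infer ¬P.
Q = 'the columns of A are linearly independent' is denied; since P → Q, P must also fail.

Not (A is invertible).


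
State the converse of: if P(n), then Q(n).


The converse of (P → Q) is (Q → P). It is not in general equivalent to the original.
Here P = 'P(n)' and Q = 'Q(n)'.

If Q(n), then P(n).


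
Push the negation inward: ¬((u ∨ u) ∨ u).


De Morgan: the negation of a disjunction is the conjunction of the negations.
Distribute ¬ across ∨, flipping it to ∧, and negate each literal.

((¬u) ∧ (¬u)) ∧ (¬u)


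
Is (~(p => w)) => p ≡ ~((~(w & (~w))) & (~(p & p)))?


Compare truth tables:
p | w | φ | ψ
-------------
False | False | True | False
True | False | True | True
False | True | True | False
True | True | True | True
They differ at row 1 (p=False, w=False): φ=True but ψ=False.

No, they are not logically equivalent.


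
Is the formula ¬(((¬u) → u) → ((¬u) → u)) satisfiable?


Check all 2 assignments over {u}:
u | φ
-----
F | F
T | F
No assignment makes the formula true.

Unsatisfiable.


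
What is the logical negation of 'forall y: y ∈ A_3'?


¬(forall x: φ) = exists x: ¬φ, and ¬(exists x: φ) = forall x: ¬φ.
Apply to the universal statement.

exists y: ~(y ∈ A_3)


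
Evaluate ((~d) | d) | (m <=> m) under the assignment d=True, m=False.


Substitute d=True, m=False:
~d = False
(~d) | d = False | True = True
m <=> m = False <=> False = True
((~d) | d) | (m <=> m) = True | True = True

True


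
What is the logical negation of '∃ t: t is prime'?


¬(∀ x: φ) = ∃ x: ¬φ, and ¬(∃ x: φ) = ∀ x: ¬φ.
Apply to the existential statement.

∀ t: ¬(t is prime)


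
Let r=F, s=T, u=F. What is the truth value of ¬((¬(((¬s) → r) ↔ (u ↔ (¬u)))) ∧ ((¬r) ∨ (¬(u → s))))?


Substitute r=F, s=T, u=F:
… (earlier sub-steps elided)
¬u = T
u ↔ (¬u) = F ↔ T = F
((¬s) → r) ↔ (u ↔ (¬u)) = T ↔ F = F
¬(((¬s) → r) ↔ (u ↔ (¬u))) = T
¬r = T
u → s = F → T = T
¬(u → s) = F
(¬r) ∨ (¬(u → s)) = T ∨ F = T
(¬(((¬s) → r) ↔ (u ↔ (¬u)))) ∧ ((¬r) ∨ (¬(u → s))) = T ∧ T = T
¬((¬(((¬s) → r) ↔ (u ↔ (¬u)))) ∧ ((¬r) ∨ (¬(u → s)))) = F

F


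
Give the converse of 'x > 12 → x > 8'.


The converse of (P → Q) is (Q → P). It is not in general equivalent to the original.
Here P = 'x > 12' and Q = 'x > 8'.

If x > 8, then x > 12.


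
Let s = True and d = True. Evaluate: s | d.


Disjunction is false only when both operands are false.
Substitute: s=True, d=True.
True | True evaluates to True.

True


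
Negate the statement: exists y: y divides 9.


¬(forall x: φ) = exists x: ¬φ, and ¬(exists x: φ) = forall x: ¬φ.
Apply to the existential statement.

forall y: ~(y divides 9)


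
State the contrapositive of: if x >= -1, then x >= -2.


The contrapositive of (P → Q) is (¬Q → ¬P); it is logically equivalent to the original.
Here P = 'x >= -1' and Q = 'x >= -2'.

If not (x >= -2), then not (x >= -1).


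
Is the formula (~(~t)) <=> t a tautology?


Build the truth table over {t}:
t | φ
-----
False | True
True | True
Every row evaluates to true.

Yes, it is a tautology.


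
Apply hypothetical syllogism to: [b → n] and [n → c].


Hypothetical syllogism: from (P → Q) and (Q → R), infer (P → R).
Chain the two implications through the shared middle term 'n'.

b → c


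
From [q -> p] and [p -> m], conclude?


Hypothetical syllogism: from (P → Q) and (Q → R), infer (P → R).
Chain the two implications through the shared middle term 'p'.

q -> m


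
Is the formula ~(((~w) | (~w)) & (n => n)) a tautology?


Build the truth table over {n, w}:
n | w | φ
---------
False | False | False
True | False | False
False | True | True
True | True | True
Counterexample at row 1: with n=False, w=False, the formula is False.

No, it is not a tautology.


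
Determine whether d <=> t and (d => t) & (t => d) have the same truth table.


Compare truth tables:
d | t | φ | ψ
-------------
False | False | True | True
True | False | False | False
False | True | False | False
True | True | True | True
The columns φ and ψ agree on every row.

Yes, they are logically equivalent.


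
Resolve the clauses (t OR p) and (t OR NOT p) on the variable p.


The clauses contain complementary literals p and NOTp.
Resolution eliminates this pair and disjoins the remaining literals (merging duplicates).

t


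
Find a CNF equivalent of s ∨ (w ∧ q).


Step 1: Distribute ∨ over ∧: s ∨ (w ∧ q) = (s ∨ w) ∧ (s ∨ q).

(s ∨ w) ∧ (s ∨ q)


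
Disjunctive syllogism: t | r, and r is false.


Disjunctive syllogism: from (P ∨ Q) and ¬P, infer Q.
One disjunct, 'r', is ruled out; the other must hold.

t


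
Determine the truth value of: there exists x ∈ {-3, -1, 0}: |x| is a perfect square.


Evaluate the predicate on each element: -3:F, -1:T, 0:T.
Witness x = -1 satisfies the predicate.

T


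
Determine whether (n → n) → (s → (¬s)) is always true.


Build the truth table over {n, s}:
n | s | φ
---------
F | F | T
T | F | T
F | T | F
T | T | F
Counterexample at row 3: with n=F, s=T, the formula is F.

No, it is not a tautology.


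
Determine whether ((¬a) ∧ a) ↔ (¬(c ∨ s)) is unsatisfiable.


Truth table over {a, c, s}:
a | c | s | φ
-------------
F | F | F | F
T | F | F | F
F | T | F | T
T | T | F | T
F | F | T | T
T | F | T | T
F | T | T | T
T | T | T | T
Satisfying assignment at row 3: a=F, c=T, s=F gives T.

No, it is not a contradiction.
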